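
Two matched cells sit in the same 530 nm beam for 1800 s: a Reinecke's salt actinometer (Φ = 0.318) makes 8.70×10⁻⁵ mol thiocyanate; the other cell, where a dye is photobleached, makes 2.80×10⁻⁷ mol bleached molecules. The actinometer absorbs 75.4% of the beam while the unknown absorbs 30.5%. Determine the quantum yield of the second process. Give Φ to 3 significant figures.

Φ = 0.00253

Photons absorbed by the actinometer: 8.70×10⁻⁵ / 0.318 = 2.736×10⁻⁴ mol.
Incident flux: 2.736×10⁻⁴ / 0.754 = 3.629×10⁻⁴ einstein.
Absorbed by unknown: 0.305 × 3.629×10⁻⁴ = 1.107×10⁻⁴ mol.
Φ(unknown) = 2.80×10⁻⁷ / 1.107×10⁻⁴ = 0.00253.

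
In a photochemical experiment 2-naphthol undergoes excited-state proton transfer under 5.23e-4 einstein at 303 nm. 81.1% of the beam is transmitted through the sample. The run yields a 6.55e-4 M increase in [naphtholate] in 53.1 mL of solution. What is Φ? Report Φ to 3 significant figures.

Product: (6.55e-4 M)(0.0531 L) = 3.478e-5 mol.
Fraction absorbed: 1 − 81.1/100 = 0.1890.
Photons absorbed: 0.1890 × 5.23e-4 = 9.885e-5 mol.
Φ = 3.478e-5 mol / 9.885e-5 mol photons = 0.352.

Φ = 0.352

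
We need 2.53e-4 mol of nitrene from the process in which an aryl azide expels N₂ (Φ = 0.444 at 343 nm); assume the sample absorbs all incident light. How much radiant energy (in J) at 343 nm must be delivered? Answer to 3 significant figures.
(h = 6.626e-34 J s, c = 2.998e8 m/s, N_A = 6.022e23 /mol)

199 J

Photons that must be absorbed: 2.53e-4 / 0.444 = 5.698e-4 mol.
Photon energy: hc/λ = 5.791e-19 J; per mole, 3.487e5 J mol⁻¹.
Energy required: 5.698e-4 × 3.487e5 = 199 J.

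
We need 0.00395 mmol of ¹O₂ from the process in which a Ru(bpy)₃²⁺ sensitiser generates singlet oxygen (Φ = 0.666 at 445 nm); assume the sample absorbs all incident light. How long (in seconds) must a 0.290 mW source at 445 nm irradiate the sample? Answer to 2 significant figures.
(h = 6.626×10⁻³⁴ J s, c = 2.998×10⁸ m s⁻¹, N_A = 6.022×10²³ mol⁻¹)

t ≈ 5500 s

Product: 0.00395 mmol = 3.95×10⁻⁶ mol.
Photons that must be absorbed: 3.95×10⁻⁶ / 0.666 = 5.931×10⁻⁶ mol.
Photon energy: hc/λ = 4.464×10⁻¹⁹ J; per mole, 2.688×10⁵ J mol⁻¹.
Energy required: 5.931×10⁻⁶ × 2.688×10⁵ = 1.594 J.
Time: 1.594 J / 0.00029 W = 5500 s.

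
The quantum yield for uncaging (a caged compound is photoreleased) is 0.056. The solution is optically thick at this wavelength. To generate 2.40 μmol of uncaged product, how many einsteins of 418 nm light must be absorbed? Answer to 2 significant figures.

4.3e-5 einstein

Product: 2.40 μmol = 2.40e-6 mol.
Photons that must be absorbed: 2.40e-6 / 0.056 = 4.286e-5 mol.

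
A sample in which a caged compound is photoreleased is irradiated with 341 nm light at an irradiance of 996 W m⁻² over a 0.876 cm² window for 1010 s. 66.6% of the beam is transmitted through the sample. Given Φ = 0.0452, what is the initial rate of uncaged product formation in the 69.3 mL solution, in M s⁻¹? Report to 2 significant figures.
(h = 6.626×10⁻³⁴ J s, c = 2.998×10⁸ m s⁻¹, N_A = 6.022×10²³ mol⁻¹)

Photon energy at 341 nm: hc/λ = (6.626×10⁻³⁴)(2.998×10⁸)/(341×10⁻⁹) = 5.825×10⁻¹⁹ J.
Energy delivered: (996 W m⁻²)(0.876×10⁻⁴ m²)(1010 s) = 88.12 J.
Photons incident: 88.12 / 5.825×10⁻¹⁹ = 1.513×10²⁰, i.e. 1.513×10²⁰/6.022×10²³ = 2.512×10⁻⁴ mol.
Fraction absorbed: 1 − 66.6/100 = 0.3340.
Photons absorbed: 0.3340 × 2.512×10⁻⁴ = 8.390×10⁻⁵ mol.
Product formed: 0.0452 × 8.390×10⁻⁵ = 3.792×10⁻⁶ mol.
Rate: 3.792×10⁻⁶ mol / (1010 s × 0.0693 L) = 5.4×10⁻⁸ M s⁻¹.

5.4×10⁻⁸ M s⁻¹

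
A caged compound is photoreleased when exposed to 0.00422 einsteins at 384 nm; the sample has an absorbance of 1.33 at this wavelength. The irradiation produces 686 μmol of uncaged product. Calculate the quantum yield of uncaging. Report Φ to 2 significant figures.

Φ = 0.17

Product: 686 μmol = 6.86e-4 mol.
Fraction absorbed: 1 − 10^(−1.33) = 0.9532.
Photons absorbed: 0.9532 × 0.00422 = 0.004023 mol.
Φ = 6.86e-4 mol / 0.004023 mol photons = 0.17.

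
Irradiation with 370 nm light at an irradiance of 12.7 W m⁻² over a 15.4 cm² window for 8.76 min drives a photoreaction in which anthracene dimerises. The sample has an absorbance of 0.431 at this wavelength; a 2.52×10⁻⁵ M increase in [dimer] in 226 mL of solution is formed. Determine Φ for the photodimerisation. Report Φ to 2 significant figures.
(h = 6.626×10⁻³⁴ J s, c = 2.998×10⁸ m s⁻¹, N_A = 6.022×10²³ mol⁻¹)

Product: (2.52×10⁻⁵ M)(0.226 L) = 5.695×10⁻⁶ mol.
Photon energy at 370 nm: hc/λ = (6.626×10⁻³⁴)(2.998×10⁸)/(370×10⁻⁹) = 5.369×10⁻¹⁹ J.
Energy delivered: (12.7 W m⁻²)(15.4×10⁻⁴ m²)(525.6 s) = 10.28 J.
Photons incident: 10.28 / 5.369×10⁻¹⁹ = 1.915×10¹⁹, i.e. 1.915×10¹⁹/6.022×10²³ = 3.180×10⁻⁵ mol.
Fraction absorbed: 1 − 10^(−0.431) = 0.6293.
Photons absorbed: 0.6293 × 3.180×10⁻⁵ = 2.001×10⁻⁵ mol.
Φ = 5.695×10⁻⁶ mol / 2.001×10⁻⁵ mol photons = 0.28.

Φ = 0.28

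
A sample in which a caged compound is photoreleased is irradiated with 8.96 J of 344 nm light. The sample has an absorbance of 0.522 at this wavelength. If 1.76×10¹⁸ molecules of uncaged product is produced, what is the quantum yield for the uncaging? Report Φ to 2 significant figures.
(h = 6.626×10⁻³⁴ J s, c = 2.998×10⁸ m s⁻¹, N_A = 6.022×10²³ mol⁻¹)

Product: 1.76×10¹⁸ / 6.022×10²³ = 2.923×10⁻⁶ mol.
Photon energy at 344 nm: hc/λ = (6.626×10⁻³⁴)(2.998×10⁸)/(344×10⁻⁹) = 5.775×10⁻¹⁹ J.
Photons incident: 8.96 / 5.775×10⁻¹⁹ = 1.552×10¹⁹, i.e. 1.552×10¹⁹/6.022×10²³ = 2.577×10⁻⁵ mol.
Fraction absorbed: 1 − 10^(−0.522) = 0.6994.
Photons absorbed: 0.6994 × 2.577×10⁻⁵ = 1.802×10⁻⁵ mol.
Φ = 2.923×10⁻⁶ mol / 1.802×10⁻⁵ mol photons = 0.16.

Φ = 0.16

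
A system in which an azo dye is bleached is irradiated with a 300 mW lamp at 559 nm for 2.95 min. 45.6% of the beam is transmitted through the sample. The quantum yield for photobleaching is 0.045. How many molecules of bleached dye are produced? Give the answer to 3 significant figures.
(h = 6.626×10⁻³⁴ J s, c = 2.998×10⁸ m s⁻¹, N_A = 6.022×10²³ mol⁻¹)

Photon energy at 559 nm: hc/λ = (6.626×10⁻³⁴)(2.998×10⁸)/(559×10⁻⁹) = 3.554×10⁻¹⁹ J.
Energy delivered: (300 mW)(177 s) = 53.10 J.
Photons incident: 53.10 / 3.554×10⁻¹⁹ = 1.494×10²⁰, i.e. 1.494×10²⁰/6.022×10²³ = 2.481×10⁻⁴ mol.
Fraction absorbed: 1 − 45.6/100 = 0.5440.
Photons absorbed: 0.5440 × 2.481×10⁻⁴ = 1.350×10⁻⁴ mol.
Product: Φ × n_abs = 0.045 × 1.350×10⁻⁴ = 6.075×10⁻⁶ mol.
As a count: 6.075×10⁻⁶ × 6.022×10²³ = 3.66×10¹⁸.

3.66×10¹⁸ molecules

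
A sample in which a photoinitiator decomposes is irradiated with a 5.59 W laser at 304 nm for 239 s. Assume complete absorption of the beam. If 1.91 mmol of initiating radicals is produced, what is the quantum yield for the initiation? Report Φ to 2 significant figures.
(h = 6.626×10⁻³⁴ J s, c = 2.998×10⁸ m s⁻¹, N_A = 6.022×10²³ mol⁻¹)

Φ = 0.56

Product: 1.91 mmol = 0.00191 mol.
Photon energy at 304 nm: hc/λ = (6.626×10⁻³⁴)(2.998×10⁸)/(304×10⁻⁹) = 6.534×10⁻¹⁹ J.
Energy delivered: (5.59 W)(239 s) = 1336 J.
Photons incident: 1336 / 6.534×10⁻¹⁹ = 2.045×10²¹, i.e. 2.045×10²¹/6.022×10²³ = 0.003396 mol.
Φ = 0.00191 mol / 0.003396 mol photons = 0.56.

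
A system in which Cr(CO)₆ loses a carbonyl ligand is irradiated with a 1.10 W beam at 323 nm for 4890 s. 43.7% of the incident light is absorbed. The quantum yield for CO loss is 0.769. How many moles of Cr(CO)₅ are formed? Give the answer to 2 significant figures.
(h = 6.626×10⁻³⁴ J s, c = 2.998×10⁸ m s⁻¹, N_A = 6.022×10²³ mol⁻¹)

0.0049 mol

Photon energy at 323 nm: hc/λ = (6.626×10⁻³⁴)(2.998×10⁸)/(323×10⁻⁹) = 6.150×10⁻¹⁹ J.
Energy delivered: (1.10 W)(4890 s) = 5379 J.
Photons incident: 5379 / 6.150×10⁻¹⁹ = 8.746×10²¹, i.e. 8.746×10²¹/6.022×10²³ = 0.01452 mol.
Photons absorbed: 0.437 × 0.01452 = 0.006345 mol.
Product: Φ × n_abs = 0.769 × 0.006345 = 0.004879 mol.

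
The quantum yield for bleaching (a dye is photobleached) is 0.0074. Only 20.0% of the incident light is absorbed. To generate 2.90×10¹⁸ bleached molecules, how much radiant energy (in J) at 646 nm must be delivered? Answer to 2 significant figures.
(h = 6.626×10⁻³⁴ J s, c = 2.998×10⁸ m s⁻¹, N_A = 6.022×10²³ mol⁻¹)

600 J

Product: 2.90×10¹⁸ / 6.022×10²³ = 4.816×10⁻⁶ mol.
Photons that must be absorbed: 4.816×10⁻⁶ / 0.0074 = 6.508×10⁻⁴ mol.
Incident photons needed: 6.508×10⁻⁴ / 0.200 = 0.003254 mol.
Photon energy: hc/λ = 3.075×10⁻¹⁹ J; per mole, 1.852×10⁵ J mol⁻¹.
Energy required: 0.003254 × 1.852×10⁵ = 600 J.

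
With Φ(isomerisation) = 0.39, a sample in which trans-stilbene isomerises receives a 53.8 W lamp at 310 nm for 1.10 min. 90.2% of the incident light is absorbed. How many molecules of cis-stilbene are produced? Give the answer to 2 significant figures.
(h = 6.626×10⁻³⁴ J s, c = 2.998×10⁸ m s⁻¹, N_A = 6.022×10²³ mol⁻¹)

Photon energy at 310 nm: hc/λ = (6.626×10⁻³⁴)(2.998×10⁸)/(310×10⁻⁹) = 6.408×10⁻¹⁹ J.
Energy delivered: (53.8 W)(66 s) = 3551 J.
Photons incident: 3551 / 6.408×10⁻¹⁹ = 5.542×10²¹, i.e. 5.542×10²¹/6.022×10²³ = 0.009203 mol.
Photons absorbed: 0.902 × 0.009203 = 0.008301 mol.
Product: Φ × n_abs = 0.39 × 0.008301 = 0.003237 mol.
As a count: 0.003237 × 6.022×10²³ = 1.9×10²¹.

1.9×10²¹ molecules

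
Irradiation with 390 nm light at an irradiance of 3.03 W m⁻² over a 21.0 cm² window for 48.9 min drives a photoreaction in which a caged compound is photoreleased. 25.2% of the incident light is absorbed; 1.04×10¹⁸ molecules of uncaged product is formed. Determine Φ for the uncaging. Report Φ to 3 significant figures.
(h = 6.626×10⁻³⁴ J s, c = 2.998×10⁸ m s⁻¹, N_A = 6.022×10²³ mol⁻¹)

Product: 1.04×10¹⁸ / 6.022×10²³ = 1.727×10⁻⁶ mol.
Photon energy at 390 nm: hc/λ = (6.626×10⁻³⁴)(2.998×10⁸)/(390×10⁻⁹) = 5.094×10⁻¹⁹ J.
Energy delivered: (3.03 W m⁻²)(21.0×10⁻⁴ m²)(2934 s) = 18.67 J.
Photons incident: 18.67 / 5.094×10⁻¹⁹ = 3.665×10¹⁹, i.e. 3.665×10¹⁹/6.022×10²³ = 6.086×10⁻⁵ mol.
Photons absorbed: 0.252 × 6.086×10⁻⁵ = 1.534×10⁻⁵ mol.
Φ = 1.727×10⁻⁶ mol / 1.534×10⁻⁵ mol photons = 0.113.

Φ = 0.113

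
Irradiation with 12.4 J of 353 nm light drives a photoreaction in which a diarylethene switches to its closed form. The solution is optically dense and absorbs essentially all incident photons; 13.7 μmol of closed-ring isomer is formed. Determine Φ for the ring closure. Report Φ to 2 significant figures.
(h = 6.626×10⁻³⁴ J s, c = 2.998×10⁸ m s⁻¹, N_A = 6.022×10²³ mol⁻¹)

Φ = 0.37

Product: 13.7 μmol = 1.37×10⁻⁵ mol.
Photon energy at 353 nm: hc/λ = (6.626×10⁻³⁴)(2.998×10⁸)/(353×10⁻⁹) = 5.627×10⁻¹⁹ J.
Photons incident: 12.4 / 5.627×10⁻¹⁹ = 2.204×10¹⁹, i.e. 2.204×10¹⁹/6.022×10²³ = 3.660×10⁻⁵ mol.
Φ = 1.37×10⁻⁵ mol / 3.660×10⁻⁵ mol photons = 0.37.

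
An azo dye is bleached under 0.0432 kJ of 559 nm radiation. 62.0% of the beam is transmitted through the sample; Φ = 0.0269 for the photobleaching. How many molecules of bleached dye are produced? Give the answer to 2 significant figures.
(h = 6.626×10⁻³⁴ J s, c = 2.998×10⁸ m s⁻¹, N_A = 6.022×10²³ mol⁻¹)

Photon energy at 559 nm: hc/λ = (6.626×10⁻³⁴)(2.998×10⁸)/(559×10⁻⁹) = 3.554×10⁻¹⁹ J.
Incident energy: 0.0432 kJ = 43.2 J.
Photons incident: 43.2 / 3.554×10⁻¹⁹ = 1.216×10²⁰, i.e. 1.216×10²⁰/6.022×10²³ = 2.019×10⁻⁴ mol.
Fraction absorbed: 1 − 62.0/100 = 0.3800.
Photons absorbed: 0.3800 × 2.019×10⁻⁴ = 7.672×10⁻⁵ mol.
Product: Φ × n_abs = 0.0269 × 7.672×10⁻⁵ = 2.064×10⁻⁶ mol.
As a count: 2.064×10⁻⁶ × 6.022×10²³ = 1.2×10¹⁸.

1.2×10¹⁸ molecules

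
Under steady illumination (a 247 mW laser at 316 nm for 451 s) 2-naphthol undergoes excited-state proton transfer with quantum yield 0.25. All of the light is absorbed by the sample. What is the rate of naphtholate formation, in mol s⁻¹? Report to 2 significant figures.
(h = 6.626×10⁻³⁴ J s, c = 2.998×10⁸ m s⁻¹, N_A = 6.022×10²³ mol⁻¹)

1.6×10⁻⁷ mol s⁻¹

Photon energy at 316 nm: hc/λ = (6.626×10⁻³⁴)(2.998×10⁸)/(316×10⁻⁹) = 6.286×10⁻¹⁹ J.
Energy delivered: (247 mW)(451 s) = 111.4 J.
Photons incident: 111.4 / 6.286×10⁻¹⁹ = 1.772×10²⁰, i.e. 1.772×10²⁰/6.022×10²³ = 2.943×10⁻⁴ mol.
Product formed: 0.25 × 2.943×10⁻⁴ = 7.358×10⁻⁵ mol.
Rate: 7.358×10⁻⁵ / 451 s = 1.6×10⁻⁷ mol s⁻¹.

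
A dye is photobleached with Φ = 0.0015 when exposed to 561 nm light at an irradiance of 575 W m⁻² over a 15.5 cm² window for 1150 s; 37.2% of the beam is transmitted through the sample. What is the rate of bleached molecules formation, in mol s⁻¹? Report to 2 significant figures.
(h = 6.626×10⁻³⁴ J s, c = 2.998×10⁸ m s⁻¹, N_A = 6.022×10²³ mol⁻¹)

Photon energy at 561 nm: hc/λ = (6.626×10⁻³⁴)(2.998×10⁸)/(561×10⁻⁹) = 3.541×10⁻¹⁹ J.
Energy delivered: (575 W m⁻²)(15.5×10⁻⁴ m²)(1150 s) = 1025 J.
Photons incident: 1025 / 3.541×10⁻¹⁹ = 2.895×10²¹, i.e. 2.895×10²¹/6.022×10²³ = 0.004807 mol.
Fraction absorbed: 1 − 37.2/100 = 0.6280.
Photons absorbed: 0.6280 × 0.004807 = 0.003019 mol.
Product formed: 0.0015 × 0.003019 = 4.529×10⁻⁶ mol.
Rate: 4.529×10⁻⁶ / 1150 s = 3.9×10⁻⁹ mol s⁻¹.

3.9×10⁻⁹ mol s⁻¹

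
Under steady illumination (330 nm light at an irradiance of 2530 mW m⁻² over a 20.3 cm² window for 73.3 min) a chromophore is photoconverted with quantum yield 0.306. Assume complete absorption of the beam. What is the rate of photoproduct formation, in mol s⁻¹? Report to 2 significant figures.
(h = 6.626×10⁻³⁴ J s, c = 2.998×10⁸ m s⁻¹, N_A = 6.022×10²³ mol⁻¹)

Photon energy at 330 nm: hc/λ = (6.626×10⁻³⁴)(2.998×10⁸)/(330×10⁻⁹) = 6.020×10⁻¹⁹ J.
Energy delivered: (2530 mW m⁻²)(20.3×10⁻⁴ m²)(4398 s) = 22.59 J.
Photons incident: 22.59 / 6.020×10⁻¹⁹ = 3.752×10¹⁹, i.e. 3.752×10¹⁹/6.022×10²³ = 6.230×10⁻⁵ mol.
Product formed: 0.306 × 6.230×10⁻⁵ = 1.906×10⁻⁵ mol.
Rate: 1.906×10⁻⁵ / 4398 s = 4.3×10⁻⁹ mol s⁻¹.

4.3×10⁻⁹ mol s⁻¹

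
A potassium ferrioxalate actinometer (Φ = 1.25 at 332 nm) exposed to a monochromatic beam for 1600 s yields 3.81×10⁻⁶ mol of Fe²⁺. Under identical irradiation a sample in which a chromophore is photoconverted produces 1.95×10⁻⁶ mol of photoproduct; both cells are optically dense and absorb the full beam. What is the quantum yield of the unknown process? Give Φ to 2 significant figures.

Φ = 0.64

Photons absorbed by the actinometer: 3.81×10⁻⁶ / 1.25 = 3.048×10⁻⁶ mol.
Φ(unknown) = 1.95×10⁻⁶ / 3.048×10⁻⁶ = 0.64.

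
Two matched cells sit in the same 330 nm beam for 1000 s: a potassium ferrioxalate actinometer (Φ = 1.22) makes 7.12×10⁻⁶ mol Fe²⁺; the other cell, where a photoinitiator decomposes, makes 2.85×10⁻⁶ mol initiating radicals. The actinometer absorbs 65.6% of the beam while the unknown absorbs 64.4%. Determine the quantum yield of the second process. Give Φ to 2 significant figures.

Φ = 0.50

Photons absorbed by the actinometer: 7.12×10⁻⁶ / 1.22 = 5.836×10⁻⁶ mol.
Incident flux: 5.836×10⁻⁶ / 0.656 = 8.896×10⁻⁶ einstein.
Absorbed by unknown: 0.644 × 8.896×10⁻⁶ = 5.729×10⁻⁶ mol.
Φ(unknown) = 2.85×10⁻⁶ / 5.729×10⁻⁶ = 0.50.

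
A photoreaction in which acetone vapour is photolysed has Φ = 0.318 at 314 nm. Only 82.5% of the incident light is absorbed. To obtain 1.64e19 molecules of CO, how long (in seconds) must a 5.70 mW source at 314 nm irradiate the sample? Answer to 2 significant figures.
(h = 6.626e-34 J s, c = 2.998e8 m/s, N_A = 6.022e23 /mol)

Product: 1.64e19 / 6.022e23 = 2.723e-5 mol.
Photons that must be absorbed: 2.723e-5 / 0.318 = 8.563e-5 mol.
Incident photons needed: 8.563e-5 / 0.825 = 1.038e-4 mol.
Photon energy: hc/λ = 6.326e-19 J; per mole, 3.810e5 J mol⁻¹.
Energy required: 1.038e-4 × 3.810e5 = 39.55 J.
Time: 39.55 J / 0.0057 W = 6900 s.

t ≈ 6900 s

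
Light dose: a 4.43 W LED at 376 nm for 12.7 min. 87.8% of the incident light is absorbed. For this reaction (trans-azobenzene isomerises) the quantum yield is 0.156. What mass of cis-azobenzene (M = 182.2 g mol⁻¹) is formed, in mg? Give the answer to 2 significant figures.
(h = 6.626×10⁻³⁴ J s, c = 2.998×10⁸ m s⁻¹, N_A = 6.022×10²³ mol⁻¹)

260 mg

Photon energy at 376 nm: hc/λ = (6.626×10⁻³⁴)(2.998×10⁸)/(376×10⁻⁹) = 5.283×10⁻¹⁹ J.
Energy delivered: (4.43 W)(762 s) = 3376 J.
Photons incident: 3376 / 5.283×10⁻¹⁹ = 6.390×10²¹, i.e. 6.390×10²¹/6.022×10²³ = 0.01061 mol.
Photons absorbed: 0.878 × 0.01061 = 0.009316 mol.
Product: Φ × n_abs = 0.156 × 0.009316 = 0.001453 mol.
Mass: 0.001453 × 182.2 = 0.2647 g = 260 mg.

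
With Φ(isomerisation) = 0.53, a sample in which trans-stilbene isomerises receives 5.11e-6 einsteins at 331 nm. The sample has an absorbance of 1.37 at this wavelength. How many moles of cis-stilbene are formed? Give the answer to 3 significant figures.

Fraction absorbed: 1 − 10^(−1.37) = 0.9573.
Photons absorbed: 0.9573 × 5.11e-6 = 4.892e-6 mol.
Product: Φ × n_abs = 0.53 × 4.892e-6 = 2.593e-6 mol.

2.59e-6 mol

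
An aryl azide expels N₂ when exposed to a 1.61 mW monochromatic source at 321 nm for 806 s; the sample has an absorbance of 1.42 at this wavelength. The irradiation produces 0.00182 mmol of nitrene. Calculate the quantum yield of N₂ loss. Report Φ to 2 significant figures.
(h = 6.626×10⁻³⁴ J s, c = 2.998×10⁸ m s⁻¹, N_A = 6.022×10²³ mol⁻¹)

Φ = 0.54

Product: 0.00182 mmol = 1.82×10⁻⁶ mol.
Photon energy at 321 nm: hc/λ = (6.626×10⁻³⁴)(2.998×10⁸)/(321×10⁻⁹) = 6.188×10⁻¹⁹ J.
Energy delivered: (1.61 mW)(806 s) = 1.298 J.
Photons incident: 1.298 / 6.188×10⁻¹⁹ = 2.098×10¹⁸, i.e. 2.098×10¹⁸/6.022×10²³ = 3.484×10⁻⁶ mol.
Fraction absorbed: 1 − 10^(−1.42) = 0.9620.
Photons absorbed: 0.9620 × 3.484×10⁻⁶ = 3.352×10⁻⁶ mol.
Φ = 1.82×10⁻⁶ mol / 3.352×10⁻⁶ mol photons = 0.54.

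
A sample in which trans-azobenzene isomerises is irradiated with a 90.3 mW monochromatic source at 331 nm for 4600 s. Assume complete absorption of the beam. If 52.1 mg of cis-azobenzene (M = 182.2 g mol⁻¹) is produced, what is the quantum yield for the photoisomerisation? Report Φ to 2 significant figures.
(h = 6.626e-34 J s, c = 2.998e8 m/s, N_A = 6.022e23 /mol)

Φ = 0.25

Product: 52.1 mg / 182.2 g mol⁻¹ = 2.859e-4 mol.
Photon energy at 331 nm: hc/λ = (6.626e-34)(2.998e8)/(331e-9) = 6.001e-19 J.
Energy delivered: (90.3 mW)(4600 s) = 415.4 J.
Photons incident: 415.4 / 6.001e-19 = 6.922e20, i.e. 6.922e20/6.022e23 = 0.001149 mol.
Φ = 2.859e-4 mol / 0.001149 mol photons = 0.25.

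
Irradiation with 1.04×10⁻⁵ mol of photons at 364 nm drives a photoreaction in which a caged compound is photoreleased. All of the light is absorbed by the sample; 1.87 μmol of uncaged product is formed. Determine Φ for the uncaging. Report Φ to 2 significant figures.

Φ = 0.18

Product: 1.87 μmol = 1.87×10⁻⁶ mol.
Φ = 1.87×10⁻⁶ mol / 1.04×10⁻⁵ mol photons = 0.18.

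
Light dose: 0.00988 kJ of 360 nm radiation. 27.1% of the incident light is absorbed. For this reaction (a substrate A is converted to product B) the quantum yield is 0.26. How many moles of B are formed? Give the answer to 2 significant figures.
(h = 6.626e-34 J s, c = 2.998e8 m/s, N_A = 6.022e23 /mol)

Photon energy at 360 nm: hc/λ = (6.626e-34)(2.998e8)/(360e-9) = 5.518e-19 J.
Incident energy: 0.00988 kJ = 9.88 J.
Photons incident: 9.88 / 5.518e-19 = 1.791e19, i.e. 1.791e19/6.022e23 = 2.974e-5 mol.
Photons absorbed: 0.271 × 2.974e-5 = 8.060e-6 mol.
Product: Φ × n_abs = 0.26 × 8.060e-6 = 2.096e-6 mol.

2.1e-6 mol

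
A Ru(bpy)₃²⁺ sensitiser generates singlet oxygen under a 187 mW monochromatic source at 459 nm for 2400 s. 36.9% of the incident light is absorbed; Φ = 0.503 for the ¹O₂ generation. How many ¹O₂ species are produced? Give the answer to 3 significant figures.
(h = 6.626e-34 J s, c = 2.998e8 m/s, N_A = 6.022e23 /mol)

Photon energy at 459 nm: hc/λ = (6.626e-34)(2.998e8)/(459e-9) = 4.328e-19 J.
Energy delivered: (187 mW)(2400 s) = 448.8 J.
Photons incident: 448.8 / 4.328e-19 = 1.037e21, i.e. 1.037e21/6.022e23 = 0.001722 mol.
Photons absorbed: 0.369 × 0.001722 = 6.354e-4 mol.
Product: Φ × n_abs = 0.503 × 6.354e-4 = 3.196e-4 mol.
As a count: 3.196e-4 × 6.022e23 = 1.92e20.

1.92e20 species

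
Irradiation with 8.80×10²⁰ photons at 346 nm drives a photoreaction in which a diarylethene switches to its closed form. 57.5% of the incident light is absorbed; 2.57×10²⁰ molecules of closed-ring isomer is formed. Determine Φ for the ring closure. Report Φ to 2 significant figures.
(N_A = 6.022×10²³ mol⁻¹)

Product: 2.57×10²⁰ / 6.022×10²³ = 4.268×10⁻⁴ mol.
Moles of photons: 8.80×10²⁰ / 6.022×10²³ = 0.001461 mol.
Photons absorbed: 0.575 × 0.001461 = 8.401×10⁻⁴ mol.
Φ = 4.268×10⁻⁴ mol / 8.401×10⁻⁴ mol photons = 0.51.

Φ = 0.51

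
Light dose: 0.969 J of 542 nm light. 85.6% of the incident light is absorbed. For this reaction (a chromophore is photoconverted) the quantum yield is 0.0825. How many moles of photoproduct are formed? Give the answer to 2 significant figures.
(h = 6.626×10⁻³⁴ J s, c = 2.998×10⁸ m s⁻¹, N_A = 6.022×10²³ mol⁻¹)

3.1×10⁻⁷ mol

Photon energy at 542 nm: hc/λ = (6.626×10⁻³⁴)(2.998×10⁸)/(542×10⁻⁹) = 3.665×10⁻¹⁹ J.
Photons incident: 0.969 / 3.665×10⁻¹⁹ = 2.644×10¹⁸, i.e. 2.644×10¹⁸/6.022×10²³ = 4.391×10⁻⁶ mol.
Photons absorbed: 0.856 × 4.391×10⁻⁶ = 3.759×10⁻⁶ mol.
Product: Φ × n_abs = 0.0825 × 3.759×10⁻⁶ = 3.101×10⁻⁷ mol.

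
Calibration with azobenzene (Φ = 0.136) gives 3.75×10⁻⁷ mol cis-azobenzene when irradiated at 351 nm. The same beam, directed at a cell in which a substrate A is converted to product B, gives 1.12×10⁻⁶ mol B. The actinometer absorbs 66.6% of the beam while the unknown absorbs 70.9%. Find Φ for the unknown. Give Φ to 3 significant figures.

Photons absorbed by the actinometer: 3.75×10⁻⁷ / 0.136 = 2.757×10⁻⁶ mol.
Incident flux: 2.757×10⁻⁶ / 0.666 = 4.140×10⁻⁶ einstein.
Absorbed by unknown: 0.709 × 4.140×10⁻⁶ = 2.935×10⁻⁶ mol.
Φ(unknown) = 1.12×10⁻⁶ / 2.935×10⁻⁶ = 0.382.

Φ = 0.382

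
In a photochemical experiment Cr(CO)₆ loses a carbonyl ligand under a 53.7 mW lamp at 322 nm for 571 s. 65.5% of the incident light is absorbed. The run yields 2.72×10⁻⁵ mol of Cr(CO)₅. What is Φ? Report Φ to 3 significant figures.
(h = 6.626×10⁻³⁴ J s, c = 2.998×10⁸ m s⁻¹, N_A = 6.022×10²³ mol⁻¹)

Photon energy at 322 nm: hc/λ = (6.626×10⁻³⁴)(2.998×10⁸)/(322×10⁻⁹) = 6.169×10⁻¹⁹ J.
Energy delivered: (53.7 mW)(571 s) = 30.66 J.
Photons incident: 30.66 / 6.169×10⁻¹⁹ = 4.970×10¹⁹, i.e. 4.970×10¹⁹/6.022×10²³ = 8.253×10⁻⁵ mol.
Photons absorbed: 0.655 × 8.253×10⁻⁵ = 5.406×10⁻⁵ mol.
Φ = 2.72×10⁻⁵ mol / 5.406×10⁻⁵ mol photons = 0.503.

Φ = 0.503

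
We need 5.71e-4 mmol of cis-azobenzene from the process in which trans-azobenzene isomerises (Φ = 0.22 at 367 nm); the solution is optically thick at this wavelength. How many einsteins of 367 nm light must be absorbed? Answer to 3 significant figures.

2.60e-6 einstein

Product: 5.71e-4 mmol = 5.71e-7 mol.
Photons that must be absorbed: 5.71e-7 / 0.22 = 2.595e-6 mol.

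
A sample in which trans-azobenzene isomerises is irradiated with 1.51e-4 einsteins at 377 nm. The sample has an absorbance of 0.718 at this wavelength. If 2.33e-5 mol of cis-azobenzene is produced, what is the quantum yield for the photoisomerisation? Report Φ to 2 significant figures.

Fraction absorbed: 1 − 10^(−0.718) = 0.8086.
Photons absorbed: 0.8086 × 1.51e-4 = 1.221e-4 mol.
Φ = 2.33e-5 mol / 1.221e-4 mol photons = 0.19.

Φ = 0.19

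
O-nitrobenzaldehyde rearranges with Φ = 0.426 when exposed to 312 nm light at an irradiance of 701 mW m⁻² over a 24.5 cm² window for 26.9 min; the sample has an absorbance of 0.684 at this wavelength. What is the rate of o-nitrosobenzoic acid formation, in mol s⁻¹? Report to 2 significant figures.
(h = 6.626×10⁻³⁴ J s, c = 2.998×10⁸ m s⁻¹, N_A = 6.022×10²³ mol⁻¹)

Photon energy at 312 nm: hc/λ = (6.626×10⁻³⁴)(2.998×10⁸)/(312×10⁻⁹) = 6.367×10⁻¹⁹ J.
Energy delivered: (701 mW m⁻²)(24.5×10⁻⁴ m²)(1614 s) = 2.772 J.
Photons incident: 2.772 / 6.367×10⁻¹⁹ = 4.354×10¹⁸, i.e. 4.354×10¹⁸/6.022×10²³ = 7.230×10⁻⁶ mol.
Fraction absorbed: 1 − 10^(−0.684) = 0.7930.
Photons absorbed: 0.7930 × 7.230×10⁻⁶ = 5.733×10⁻⁶ mol.
Product formed: 0.426 × 5.733×10⁻⁶ = 2.442×10⁻⁶ mol.
Rate: 2.442×10⁻⁶ / 1614 s = 1.5×10⁻⁹ mol s⁻¹.

1.5×10⁻⁹ mol s⁻¹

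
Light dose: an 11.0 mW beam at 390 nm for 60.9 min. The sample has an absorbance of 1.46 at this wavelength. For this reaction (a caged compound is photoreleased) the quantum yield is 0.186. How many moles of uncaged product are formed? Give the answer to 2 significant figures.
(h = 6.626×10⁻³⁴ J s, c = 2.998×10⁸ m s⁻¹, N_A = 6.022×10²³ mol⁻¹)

Photon energy at 390 nm: hc/λ = (6.626×10⁻³⁴)(2.998×10⁸)/(390×10⁻⁹) = 5.094×10⁻¹⁹ J.
Energy delivered: (11.0 mW)(3654 s) = 40.19 J.
Photons incident: 40.19 / 5.094×10⁻¹⁹ = 7.890×10¹⁹, i.e. 7.890×10¹⁹/6.022×10²³ = 1.310×10⁻⁴ mol.
Fraction absorbed: 1 − 10^(−1.46) = 0.9653.
Photons absorbed: 0.9653 × 1.310×10⁻⁴ = 1.265×10⁻⁴ mol.
Product: Φ × n_abs = 0.186 × 1.265×10⁻⁴ = 2.353×10⁻⁵ mol.

2.4×10⁻⁵ mol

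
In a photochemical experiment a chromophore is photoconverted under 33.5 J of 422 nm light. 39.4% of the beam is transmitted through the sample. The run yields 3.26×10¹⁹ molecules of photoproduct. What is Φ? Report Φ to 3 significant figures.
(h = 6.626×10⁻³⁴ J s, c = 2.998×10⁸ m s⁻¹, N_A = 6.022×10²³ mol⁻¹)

Product: 3.26×10¹⁹ / 6.022×10²³ = 5.413×10⁻⁵ mol.
Photon energy at 422 nm: hc/λ = (6.626×10⁻³⁴)(2.998×10⁸)/(422×10⁻⁹) = 4.707×10⁻¹⁹ J.
Photons incident: 33.5 / 4.707×10⁻¹⁹ = 7.117×10¹⁹, i.e. 7.117×10¹⁹/6.022×10²³ = 1.182×10⁻⁴ mol.
Fraction absorbed: 1 − 39.4/100 = 0.6060.
Photons absorbed: 0.6060 × 1.182×10⁻⁴ = 7.163×10⁻⁵ mol.
Φ = 5.413×10⁻⁵ mol / 7.163×10⁻⁵ mol photons = 0.756.

Φ = 0.756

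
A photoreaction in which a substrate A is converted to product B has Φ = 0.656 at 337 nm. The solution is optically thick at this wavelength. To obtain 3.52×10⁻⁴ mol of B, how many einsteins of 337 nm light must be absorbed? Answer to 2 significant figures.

5.4×10⁻⁴ einstein

Photons that must be absorbed: 3.52×10⁻⁴ / 0.656 = 5.366×10⁻⁴ mol.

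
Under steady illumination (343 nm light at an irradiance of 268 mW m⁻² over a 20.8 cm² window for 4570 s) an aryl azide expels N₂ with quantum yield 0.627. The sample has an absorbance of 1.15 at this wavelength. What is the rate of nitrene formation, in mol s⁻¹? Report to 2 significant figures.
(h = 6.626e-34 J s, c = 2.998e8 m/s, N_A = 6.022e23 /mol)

Photon energy at 343 nm: hc/λ = (6.626e-34)(2.998e8)/(343e-9) = 5.791e-19 J.
Energy delivered: (268 mW m⁻²)(20.8e-4 m²)(4570 s) = 2.548 J.
Photons incident: 2.548 / 5.791e-19 = 4.400e18, i.e. 4.400e18/6.022e23 = 7.307e-6 mol.
Fraction absorbed: 1 − 10^(−1.15) = 0.9292.
Photons absorbed: 0.9292 × 7.307e-6 = 6.790e-6 mol.
Product formed: 0.627 × 6.790e-6 = 4.257e-6 mol.
Rate: 4.257e-6 / 4570 s = 9.3e-10 mol s⁻¹.

9.3e-10 mol s⁻¹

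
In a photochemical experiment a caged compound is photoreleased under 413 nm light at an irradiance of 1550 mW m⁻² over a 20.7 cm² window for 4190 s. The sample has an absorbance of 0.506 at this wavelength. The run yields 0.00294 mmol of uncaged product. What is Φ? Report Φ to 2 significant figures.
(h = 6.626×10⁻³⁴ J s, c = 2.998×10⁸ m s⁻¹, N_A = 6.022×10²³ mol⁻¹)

Φ = 0.092

Product: 0.00294 mmol = 2.94×10⁻⁶ mol.
Photon energy at 413 nm: hc/λ = (6.626×10⁻³⁴)(2.998×10⁸)/(413×10⁻⁹) = 4.810×10⁻¹⁹ J.
Energy delivered: (1550 mW m⁻²)(20.7×10⁻⁴ m²)(4190 s) = 13.44 J.
Photons incident: 13.44 / 4.810×10⁻¹⁹ = 2.794×10¹⁹, i.e. 2.794×10¹⁹/6.022×10²³ = 4.640×10⁻⁵ mol.
Fraction absorbed: 1 − 10^(−0.506) = 0.6881.
Photons absorbed: 0.6881 × 4.640×10⁻⁵ = 3.193×10⁻⁵ mol.
Φ = 2.94×10⁻⁶ mol / 3.193×10⁻⁵ mol photons = 0.092.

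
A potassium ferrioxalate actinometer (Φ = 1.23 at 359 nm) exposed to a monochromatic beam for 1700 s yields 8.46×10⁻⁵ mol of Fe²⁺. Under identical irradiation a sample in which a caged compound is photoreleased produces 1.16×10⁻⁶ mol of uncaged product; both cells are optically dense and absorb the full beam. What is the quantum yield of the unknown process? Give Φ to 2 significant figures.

Photons absorbed by the actinometer: 8.46×10⁻⁵ / 1.23 = 6.878×10⁻⁵ mol.
Φ(unknown) = 1.16×10⁻⁶ / 6.878×10⁻⁵ = 0.017.

Φ = 0.017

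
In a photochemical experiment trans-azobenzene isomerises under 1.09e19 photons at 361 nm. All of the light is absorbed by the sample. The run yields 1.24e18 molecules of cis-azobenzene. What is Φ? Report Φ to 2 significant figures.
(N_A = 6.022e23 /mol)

Product: 1.24e18 / 6.022e23 = 2.059e-6 mol.
Moles of photons: 1.09e19 / 6.022e23 = 1.810e-5 mol.
Φ = 2.059e-6 mol / 1.810e-5 mol photons = 0.11.

Φ = 0.11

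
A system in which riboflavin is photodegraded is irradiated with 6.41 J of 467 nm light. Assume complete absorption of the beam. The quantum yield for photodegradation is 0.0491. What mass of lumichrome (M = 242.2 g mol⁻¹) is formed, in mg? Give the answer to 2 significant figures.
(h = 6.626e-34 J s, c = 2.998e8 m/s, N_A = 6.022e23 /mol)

0.30 mg

Photon energy at 467 nm: hc/λ = (6.626e-34)(2.998e8)/(467e-9) = 4.254e-19 J.
Photons incident: 6.41 / 4.254e-19 = 1.507e19, i.e. 1.507e19/6.022e23 = 2.502e-5 mol.
Product: Φ × n_abs = 0.0491 × 2.502e-5 = 1.228e-6 mol.
Mass: 1.228e-6 × 242.2 = 2.974e-4 g = 0.30 mg.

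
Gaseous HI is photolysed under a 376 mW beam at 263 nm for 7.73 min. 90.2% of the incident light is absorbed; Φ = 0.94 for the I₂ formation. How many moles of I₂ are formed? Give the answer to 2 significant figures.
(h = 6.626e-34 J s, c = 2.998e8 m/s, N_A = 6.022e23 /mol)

Photon energy at 263 nm: hc/λ = (6.626e-34)(2.998e8)/(263e-9) = 7.553e-19 J.
Energy delivered: (376 mW)(463.8 s) = 174.4 J.
Photons incident: 174.4 / 7.553e-19 = 2.309e20, i.e. 2.309e20/6.022e23 = 3.834e-4 mol.
Photons absorbed: 0.902 × 3.834e-4 = 3.458e-4 mol.
Product: Φ × n_abs = 0.94 × 3.458e-4 = 3.251e-4 mol.

3.3e-4 mol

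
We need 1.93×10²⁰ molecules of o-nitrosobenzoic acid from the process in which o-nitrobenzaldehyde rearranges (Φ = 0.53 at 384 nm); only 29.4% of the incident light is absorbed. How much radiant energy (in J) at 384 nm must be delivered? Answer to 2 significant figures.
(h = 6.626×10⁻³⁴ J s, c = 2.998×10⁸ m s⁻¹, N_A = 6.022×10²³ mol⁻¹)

Product: 1.93×10²⁰ / 6.022×10²³ = 3.205×10⁻⁴ mol.
Photons that must be absorbed: 3.205×10⁻⁴ / 0.53 = 6.047×10⁻⁴ mol.
Incident photons needed: 6.047×10⁻⁴ / 0.294 = 0.002057 mol.
Photon energy: hc/λ = 5.173×10⁻¹⁹ J; per mole, 3.115×10⁵ J mol⁻¹.
Energy required: 0.002057 × 3.115×10⁵ = 640 J.

640 J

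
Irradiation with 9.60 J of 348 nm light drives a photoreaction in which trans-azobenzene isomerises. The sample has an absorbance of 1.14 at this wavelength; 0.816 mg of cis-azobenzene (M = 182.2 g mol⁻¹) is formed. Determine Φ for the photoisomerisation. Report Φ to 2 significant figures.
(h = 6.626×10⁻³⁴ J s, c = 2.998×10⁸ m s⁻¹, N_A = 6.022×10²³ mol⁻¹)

Φ = 0.17

Product: 0.816 mg / 182.2 g mol⁻¹ = 4.479×10⁻⁶ mol.
Photon energy at 348 nm: hc/λ = (6.626×10⁻³⁴)(2.998×10⁸)/(348×10⁻⁹) = 5.708×10⁻¹⁹ J.
Photons incident: 9.60 / 5.708×10⁻¹⁹ = 1.682×10¹⁹, i.e. 1.682×10¹⁹/6.022×10²³ = 2.793×10⁻⁵ mol.
Fraction absorbed: 1 − 10^(−1.14) = 0.9276.
Photons absorbed: 0.9276 × 2.793×10⁻⁵ = 2.591×10⁻⁵ mol.
Φ = 4.479×10⁻⁶ mol / 2.591×10⁻⁵ mol photons = 0.17.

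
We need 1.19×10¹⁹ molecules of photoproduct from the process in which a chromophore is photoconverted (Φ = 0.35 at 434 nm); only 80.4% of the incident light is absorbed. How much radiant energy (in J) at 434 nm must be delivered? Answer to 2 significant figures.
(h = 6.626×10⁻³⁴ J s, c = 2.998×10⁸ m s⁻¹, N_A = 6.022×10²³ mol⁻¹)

19 J

Product: 1.19×10¹⁹ / 6.022×10²³ = 1.976×10⁻⁵ mol.
Photons that must be absorbed: 1.976×10⁻⁵ / 0.35 = 5.646×10⁻⁵ mol.
Incident photons needed: 5.646×10⁻⁵ / 0.804 = 7.022×10⁻⁵ mol.
Photon energy: hc/λ = 4.577×10⁻¹⁹ J; per mole, 2.756×10⁵ J mol⁻¹.
Energy required: 7.022×10⁻⁵ × 2.756×10⁵ = 19 J.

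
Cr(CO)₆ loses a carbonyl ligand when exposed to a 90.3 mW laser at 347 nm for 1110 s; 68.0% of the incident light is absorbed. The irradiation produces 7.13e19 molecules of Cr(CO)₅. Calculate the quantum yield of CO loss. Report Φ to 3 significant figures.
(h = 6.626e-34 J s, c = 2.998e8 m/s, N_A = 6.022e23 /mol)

Product: 7.13e19 / 6.022e23 = 1.184e-4 mol.
Photon energy at 347 nm: hc/λ = (6.626e-34)(2.998e8)/(347e-9) = 5.725e-19 J.
Energy delivered: (90.3 mW)(1110 s) = 100.2 J.
Photons incident: 100.2 / 5.725e-19 = 1.750e20, i.e. 1.750e20/6.022e23 = 2.906e-4 mol.
Photons absorbed: 0.680 × 2.906e-4 = 1.976e-4 mol.
Φ = 1.184e-4 mol / 1.976e-4 mol photons = 0.599.

Φ = 0.599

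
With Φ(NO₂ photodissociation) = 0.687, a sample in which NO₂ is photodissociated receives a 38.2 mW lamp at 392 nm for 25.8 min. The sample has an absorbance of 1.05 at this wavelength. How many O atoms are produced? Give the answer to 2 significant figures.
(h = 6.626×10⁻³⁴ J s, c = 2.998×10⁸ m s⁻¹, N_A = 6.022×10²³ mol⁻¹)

7.3×10¹⁹ atoms

Photon energy at 392 nm: hc/λ = (6.626×10⁻³⁴)(2.998×10⁸)/(392×10⁻⁹) = 5.068×10⁻¹⁹ J.
Energy delivered: (38.2 mW)(1548 s) = 59.13 J.
Photons incident: 59.13 / 5.068×10⁻¹⁹ = 1.167×10²⁰, i.e. 1.167×10²⁰/6.022×10²³ = 1.938×10⁻⁴ mol.
Fraction absorbed: 1 − 10^(−1.05) = 0.9109.
Photons absorbed: 0.9109 × 1.938×10⁻⁴ = 1.765×10⁻⁴ mol.
Product: Φ × n_abs = 0.687 × 1.765×10⁻⁴ = 1.213×10⁻⁴ mol.
As a count: 1.213×10⁻⁴ × 6.022×10²³ = 7.3×10¹⁹.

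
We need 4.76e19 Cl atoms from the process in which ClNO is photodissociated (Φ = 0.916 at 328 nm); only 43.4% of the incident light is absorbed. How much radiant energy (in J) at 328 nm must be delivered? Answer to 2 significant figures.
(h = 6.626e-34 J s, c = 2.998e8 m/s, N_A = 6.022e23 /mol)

73 J

Product: 4.76e19 / 6.022e23 = 7.904e-5 mol.
Photons that must be absorbed: 7.904e-5 / 0.916 = 8.629e-5 mol.
Incident photons needed: 8.629e-5 / 0.434 = 1.988e-4 mol.
Photon energy: hc/λ = 6.056e-19 J; per mole, 3.647e5 J mol⁻¹.
Energy required: 1.988e-4 × 3.647e5 = 73 J.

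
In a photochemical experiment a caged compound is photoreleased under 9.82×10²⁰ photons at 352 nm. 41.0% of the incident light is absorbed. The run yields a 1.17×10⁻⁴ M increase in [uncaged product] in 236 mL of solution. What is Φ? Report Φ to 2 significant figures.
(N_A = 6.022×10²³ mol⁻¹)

Φ = 0.041

Product: (1.17×10⁻⁴ M)(0.236 L) = 2.761×10⁻⁵ mol.
Moles of photons: 9.82×10²⁰ / 6.022×10²³ = 0.001631 mol.
Photons absorbed: 0.410 × 0.001631 = 6.687×10⁻⁴ mol.
Φ = 2.761×10⁻⁵ mol / 6.687×10⁻⁴ mol photons = 0.041.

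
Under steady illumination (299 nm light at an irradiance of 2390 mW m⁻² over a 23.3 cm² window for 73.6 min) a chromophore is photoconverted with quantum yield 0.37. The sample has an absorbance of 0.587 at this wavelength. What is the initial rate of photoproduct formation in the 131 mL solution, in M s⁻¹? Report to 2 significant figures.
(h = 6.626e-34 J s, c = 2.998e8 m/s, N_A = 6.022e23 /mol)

2.9e-8 M s⁻¹

Photon energy at 299 nm: hc/λ = (6.626e-34)(2.998e8)/(299e-9) = 6.644e-19 J.
Energy delivered: (2390 mW m⁻²)(23.3e-4 m²)(4416 s) = 24.59 J.
Photons incident: 24.59 / 6.644e-19 = 3.701e19, i.e. 3.701e19/6.022e23 = 6.146e-5 mol.
Fraction absorbed: 1 − 10^(−0.587) = 0.7412.
Photons absorbed: 0.7412 × 6.146e-5 = 4.555e-5 mol.
Product formed: 0.37 × 4.555e-5 = 1.685e-5 mol.
Rate: 1.685e-5 mol / (4416 s × 0.131 L) = 2.9e-8 M s⁻¹.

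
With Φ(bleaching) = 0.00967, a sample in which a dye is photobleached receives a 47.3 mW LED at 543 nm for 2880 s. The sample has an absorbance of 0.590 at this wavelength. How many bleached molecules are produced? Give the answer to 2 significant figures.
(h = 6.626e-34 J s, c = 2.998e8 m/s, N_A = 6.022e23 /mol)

2.7e18 bleached molecules

Photon energy at 543 nm: hc/λ = (6.626e-34)(2.998e8)/(543e-9) = 3.658e-19 J.
Energy delivered: (47.3 mW)(2880 s) = 136.2 J.
Photons incident: 136.2 / 3.658e-19 = 3.723e20, i.e. 3.723e20/6.022e23 = 6.182e-4 mol.
Fraction absorbed: 1 − 10^(−0.590) = 0.7430.
Photons absorbed: 0.7430 × 6.182e-4 = 4.593e-4 mol.
Product: Φ × n_abs = 0.00967 × 4.593e-4 = 4.441e-6 mol.
As a count: 4.441e-6 × 6.022e23 = 2.7e18.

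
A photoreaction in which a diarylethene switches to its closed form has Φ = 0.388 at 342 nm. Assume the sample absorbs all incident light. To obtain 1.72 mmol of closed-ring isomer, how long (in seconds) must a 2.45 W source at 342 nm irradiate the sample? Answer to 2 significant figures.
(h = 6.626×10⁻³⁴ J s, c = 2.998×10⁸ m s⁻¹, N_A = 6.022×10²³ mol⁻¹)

Product: 1.72 mmol = 0.00172 mol.
Photons that must be absorbed: 0.00172 / 0.388 = 0.004433 mol.
Photon energy: hc/λ = 5.808×10⁻¹⁹ J; per mole, 3.498×10⁵ J mol⁻¹.
Energy required: 0.004433 × 3.498×10⁵ = 1551 J.
Time: 1551 J / 2.45 W = 630 s.

t ≈ 630 s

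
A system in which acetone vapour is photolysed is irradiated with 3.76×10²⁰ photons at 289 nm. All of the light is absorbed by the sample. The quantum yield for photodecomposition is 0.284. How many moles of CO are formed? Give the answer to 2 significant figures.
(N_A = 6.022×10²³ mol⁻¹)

Moles of photons: 3.76×10²⁰ / 6.022×10²³ = 6.244×10⁻⁴ mol.
Product: Φ × n_abs = 0.284 × 6.244×10⁻⁴ = 1.773×10⁻⁴ mol.

1.8×10⁻⁴ mol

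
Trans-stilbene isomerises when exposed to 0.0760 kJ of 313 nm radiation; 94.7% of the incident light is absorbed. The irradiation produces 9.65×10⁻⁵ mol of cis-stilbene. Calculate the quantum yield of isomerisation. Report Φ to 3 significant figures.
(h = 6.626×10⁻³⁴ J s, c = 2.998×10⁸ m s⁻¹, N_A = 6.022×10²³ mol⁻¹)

Φ = 0.512

Photon energy at 313 nm: hc/λ = (6.626×10⁻³⁴)(2.998×10⁸)/(313×10⁻⁹) = 6.347×10⁻¹⁹ J.
Incident energy: 0.0760 kJ = 76.0 J.
Photons incident: 76.0 / 6.347×10⁻¹⁹ = 1.197×10²⁰, i.e. 1.197×10²⁰/6.022×10²³ = 1.988×10⁻⁴ mol.
Photons absorbed: 0.947 × 1.988×10⁻⁴ = 1.883×10⁻⁴ mol.
Φ = 9.65×10⁻⁵ mol / 1.883×10⁻⁴ mol photons = 0.512.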